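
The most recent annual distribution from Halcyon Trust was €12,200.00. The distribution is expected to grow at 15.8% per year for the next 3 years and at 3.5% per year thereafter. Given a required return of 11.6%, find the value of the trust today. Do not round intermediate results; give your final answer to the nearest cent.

€213584.54

D_1 = 14127.60000
D_2 = 16359.76080
D_3 = 18944.60301
Terminal value at year 3: TV = D_3×(1+g_2)/(r−g_2) = 19607.66411/0.081 = 242069.92730
P_0 = D_1/(1+r)^1 + D_2/(1+r)^2 + D_3/(1+r)^3 + TV/(1+r)^3
    = 12659.13978 + 13135.55902 + 13629.90802 + 174159.93581 = 213584.54264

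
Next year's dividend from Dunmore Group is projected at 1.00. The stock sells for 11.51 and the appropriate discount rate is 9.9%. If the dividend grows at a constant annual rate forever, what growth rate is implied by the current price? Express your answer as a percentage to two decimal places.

1.21%

P = D₁/(r−g) ⇒ g = r − D₁/P = 0.099 − 1.00/11.51 = 0.012119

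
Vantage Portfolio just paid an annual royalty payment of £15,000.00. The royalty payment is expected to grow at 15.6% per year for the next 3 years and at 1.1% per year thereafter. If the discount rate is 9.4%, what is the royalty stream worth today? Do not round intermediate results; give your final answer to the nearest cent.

D_1 = 17340.00000
D_2 = 20045.04000
D_3 = 23172.06624
Terminal value at year 3: TV = D_3×(1+g_2)/(r−g_2) = 23426.95897/0.083 = 282252.51769
P_0 = D_1/(1+r)^1 + D_2/(1+r)^2 + D_3/(1+r)^3 + TV/(1+r)^3
    = 15850.09141 + 16748.35984 + 17697.53563 + 215568.77735 = 265864.76423

£265864.76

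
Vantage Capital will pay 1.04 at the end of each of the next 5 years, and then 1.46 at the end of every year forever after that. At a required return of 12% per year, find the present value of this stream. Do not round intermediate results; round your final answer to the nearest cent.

10.65

PV of 5-year annuity: 1.04 × [1 − (1+0.12)^−5] / 0.12 = 3.74897
Perpetuity value at year 5: 1.46 / 0.12 = 12.16667
PV of perpetuity: 12.16667 / (1+0.12)^5 = 6.90369
Total PV = 3.74897 + 6.90369 = 10.65266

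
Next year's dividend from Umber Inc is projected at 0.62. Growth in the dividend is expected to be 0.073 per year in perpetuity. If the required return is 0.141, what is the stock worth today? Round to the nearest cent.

9.12

Growing perpetuity: P = D₁ / (r − g) = 0.6200 / (0.141 − 0.073) = 9.12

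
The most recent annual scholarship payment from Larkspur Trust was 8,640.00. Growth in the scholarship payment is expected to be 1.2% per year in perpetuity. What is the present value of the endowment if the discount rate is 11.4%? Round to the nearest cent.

D₁ = D₀ × (1 + g) = 8,640.00 × 1.012 = 8,743.6800
Growing perpetuity: P = D₁ / (r − g) = 8,743.6800 / (0.114 − 0.012) = 85,722.35

85722.35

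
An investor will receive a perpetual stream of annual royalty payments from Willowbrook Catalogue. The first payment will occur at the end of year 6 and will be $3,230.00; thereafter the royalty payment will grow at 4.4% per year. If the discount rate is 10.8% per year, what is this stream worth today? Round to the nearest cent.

$30222.04

Value at end of year 5: C₁ / (r − g) = $3,230.00 / (0.108 − 0.044) = $50,468.7500
Discount to today: PV = $50,468.7500 / (1 + 0.108)^5 = $50,468.7500 / 1.669932 = $30,222.04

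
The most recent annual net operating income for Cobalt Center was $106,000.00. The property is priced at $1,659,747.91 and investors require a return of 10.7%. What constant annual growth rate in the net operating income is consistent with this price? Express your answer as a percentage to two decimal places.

4.05%

P = D₀(1+g)/(r−g) ⇒ P(r−g) = D₀(1+g) ⇒ g(P+D₀) = P·r − D₀
g = (P·r − D₀)/(P + D₀) = ($1,659,747.91×0.107 − $106,000.00) / ($1,659,747.91 + $106,000.00) = 0.040545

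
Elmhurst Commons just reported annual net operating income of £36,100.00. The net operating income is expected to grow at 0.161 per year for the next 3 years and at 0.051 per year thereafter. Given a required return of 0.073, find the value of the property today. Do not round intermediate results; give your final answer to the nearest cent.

D_1 = 41912.10000
D_2 = 48659.94810
D_3 = 56494.19974
Terminal value at year 3: TV = D_3×(1+g_2)/(r−g_2) = 59375.40393/0.022 = 2698881.99687
P_0 = D_1/(1+r)^1 + D_2/(1+r)^2 + D_3/(1+r)^3 + TV/(1+r)^3
    = 39060.67102 + 42264.15568 + 45730.36789 + 2184664.39345 = 2311719.58805

£2311719.59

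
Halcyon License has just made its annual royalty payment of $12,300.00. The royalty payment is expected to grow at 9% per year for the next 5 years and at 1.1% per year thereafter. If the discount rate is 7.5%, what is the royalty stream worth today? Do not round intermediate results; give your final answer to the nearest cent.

D_1 = 13407.00000
D_2 = 14613.63000
D_3 = 15928.85670
D_4 = 17362.45380
D_5 = 18925.07465
Terminal value at year 5: TV = D_5×(1+g_2)/(r−g_2) = 19133.25047/0.064 = 298957.03854
P_0 = D_1/(1+r)^1 + D_2/(1+r)^2 + D_3/(1+r)^3 + D_4/(1+r)^4 + D_5/(1+r)^5 + TV/(1+r)^5
    = 12471.62791 + 12645.65062 + 12822.10156 + 13001.01461 + 13182.42411 + 208241.10589 = 272363.92470

$272363.92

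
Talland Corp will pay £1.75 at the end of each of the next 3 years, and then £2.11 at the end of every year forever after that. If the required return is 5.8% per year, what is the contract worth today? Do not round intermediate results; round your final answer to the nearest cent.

PV of 3-year annuity: £1.75 × [1 − (1+0.058)^−3] / 0.058 = 4.69513
Perpetuity value at year 3: £2.11 / 0.058 = 36.37931
PV of perpetuity: 36.37931 / (1+0.058)^3 = 30.71832
Total PV = 4.69513 + 30.71832 = 35.41345

£35.41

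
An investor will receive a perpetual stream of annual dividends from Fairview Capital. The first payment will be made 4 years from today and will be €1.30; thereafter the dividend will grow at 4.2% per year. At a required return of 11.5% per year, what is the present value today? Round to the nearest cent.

Value at end of year 3: C₁ / (r − g) = €1.30 / (0.115 − 0.042) = €17.8082
Discount to today: PV = €17.8082 / (1 + 0.115)^3 = €17.8082 / 1.386196 = €12.85

€12.85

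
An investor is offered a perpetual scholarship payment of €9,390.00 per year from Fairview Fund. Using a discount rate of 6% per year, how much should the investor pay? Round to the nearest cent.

Level perpetuity: PV = C / r = €9,390.00 / 0.06 = €156,500.00

€156500.00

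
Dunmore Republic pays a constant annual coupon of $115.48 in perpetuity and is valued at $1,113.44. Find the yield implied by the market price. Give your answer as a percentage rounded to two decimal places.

P = C/r ⇒ r = C/P = $115.48/$1,113.44 = 0.103715

10.37%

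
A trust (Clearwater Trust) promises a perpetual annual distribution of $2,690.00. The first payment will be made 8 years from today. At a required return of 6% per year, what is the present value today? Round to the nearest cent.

$29816.73

Value at end of year 7: C / r = $2,690.00 / 0.06 = $44,833.3333
Discount to today: PV = $44,833.3333 / (1 + 0.06)^7 = $44,833.3333 / 1.503630 = $29,816.73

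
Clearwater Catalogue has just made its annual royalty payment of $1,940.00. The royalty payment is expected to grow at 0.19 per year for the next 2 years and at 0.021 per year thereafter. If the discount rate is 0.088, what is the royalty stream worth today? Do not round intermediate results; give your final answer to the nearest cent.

$39808.91

D_1 = 2308.60000
D_2 = 2747.23400
Terminal value at year 2: TV = D_2×(1+g_2)/(r−g_2) = 2804.92591/0.067 = 41864.56588
P_0 = D_1/(1+r)^1 + D_2/(1+r)^2 + TV/(1+r)^2
    = 2121.87500 + 2320.80078 + 35366.23280 = 39808.90858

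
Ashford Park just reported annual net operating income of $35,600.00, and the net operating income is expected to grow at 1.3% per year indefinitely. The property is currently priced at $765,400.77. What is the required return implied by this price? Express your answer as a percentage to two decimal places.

D₁ = $35,600.00 × 1.013 = $36,062.8000
P = D₁/(r − g) ⇒ r = D₁/P + g = $36,062.8000/$765,400.77 + 0.013 = 0.047116 + 0.013 = 0.060116

6.01%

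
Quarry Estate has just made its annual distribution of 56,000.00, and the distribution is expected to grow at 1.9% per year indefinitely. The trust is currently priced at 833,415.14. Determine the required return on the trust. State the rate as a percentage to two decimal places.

D₁ = 56,000.00 × 1.019 = 57,064.0000
P = D₁/(r − g) ⇒ r = D₁/P + g = 57,064.0000/833,415.14 + 0.019 = 0.068470 + 0.019 = 0.087470

8.75%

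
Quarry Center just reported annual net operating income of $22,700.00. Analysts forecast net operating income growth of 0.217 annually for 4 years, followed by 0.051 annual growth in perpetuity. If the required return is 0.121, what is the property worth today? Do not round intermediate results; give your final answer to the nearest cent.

D_1 = 27625.90000
D_2 = 33620.72030
D_3 = 40916.41661
D_4 = 49795.27901
Terminal value at year 4: TV = D_4×(1+g_2)/(r−g_2) = 52334.83824/0.07 = 747640.54625
P_0 = D_1/(1+r)^1 + D_2/(1+r)^2 + D_3/(1+r)^3 + D_4/(1+r)^4 + TV/(1+r)^4
    = 24643.97859 + 26754.43528 + 29045.62688 + 31533.03114 + 473445.93902 = 585423.01091

$585423.01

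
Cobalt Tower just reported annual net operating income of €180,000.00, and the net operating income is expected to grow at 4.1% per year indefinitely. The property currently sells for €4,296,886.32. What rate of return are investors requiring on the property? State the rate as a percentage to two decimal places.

D₁ = €180,000.00 × 1.041 = €187,380.0000
P = D₁/(r − g) ⇒ r = D₁/P + g = €187,380.0000/€4,296,886.32 + 0.041 = 0.043608 + 0.041 = 0.084608

8.46%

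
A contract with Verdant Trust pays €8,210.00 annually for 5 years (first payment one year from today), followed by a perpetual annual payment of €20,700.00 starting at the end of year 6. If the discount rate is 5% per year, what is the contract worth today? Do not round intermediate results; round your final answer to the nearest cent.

PV of 5-year annuity: €8,210.00 × [1 − (1+0.05)^−5] / 0.05 = 35545.00347
Perpetuity value at year 5: €20,700.00 / 0.05 = 414000.00000
PV of perpetuity: 414000.00000 / (1+0.05)^5 = 324379.83292
Total PV = 35545.00347 + 324379.83292 = 359924.83638

€359924.84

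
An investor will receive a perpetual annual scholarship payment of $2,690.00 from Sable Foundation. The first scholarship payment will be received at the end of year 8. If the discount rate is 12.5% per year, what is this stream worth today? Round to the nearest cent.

$9435.71

Value at end of year 7: C / r = $2,690.00 / 0.125 = $21,520.0000
Discount to today: PV = $21,520.0000 / (1 + 0.125)^7 = $21,520.0000 / 2.280697 = $9,435.71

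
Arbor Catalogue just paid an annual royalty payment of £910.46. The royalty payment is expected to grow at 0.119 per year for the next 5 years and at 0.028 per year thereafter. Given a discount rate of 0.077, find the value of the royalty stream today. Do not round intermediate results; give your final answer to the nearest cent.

£28240.96

D_1 = 1018.80474
D_2 = 1140.04250
D_3 = 1275.70756
D_4 = 1427.51676
D_5 = 1597.39126
Terminal value at year 5: TV = D_5×(1+g_2)/(r−g_2) = 1642.11821/0.049 = 33512.61657
P_0 = D_1/(1+r)^1 + D_2/(1+r)^2 + D_3/(1+r)^3 + D_4/(1+r)^4 + D_5/(1+r)^5 + TV/(1+r)^5
    = 945.96540 + 982.85542 + 1021.18404 + 1061.00738 + 1102.38371 + 23127.56025 = 28240.95621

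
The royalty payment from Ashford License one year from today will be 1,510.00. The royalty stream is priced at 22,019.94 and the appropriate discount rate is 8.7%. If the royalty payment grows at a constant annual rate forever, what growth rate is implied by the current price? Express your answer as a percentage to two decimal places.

1.84%

P = D₁/(r−g) ⇒ g = r − D₁/P = 0.087 − 1,510.00/22,019.94 = 0.018426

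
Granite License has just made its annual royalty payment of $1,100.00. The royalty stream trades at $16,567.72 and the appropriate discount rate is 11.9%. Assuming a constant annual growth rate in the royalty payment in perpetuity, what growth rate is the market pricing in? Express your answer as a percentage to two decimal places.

4.93%

P = D₀(1+g)/(r−g) ⇒ P(r−g) = D₀(1+g) ⇒ g(P+D₀) = P·r − D₀
g = (P·r − D₀)/(P + D₀) = ($16,567.72×0.119 − $1,100.00) / ($16,567.72 + $1,100.00) = 0.049331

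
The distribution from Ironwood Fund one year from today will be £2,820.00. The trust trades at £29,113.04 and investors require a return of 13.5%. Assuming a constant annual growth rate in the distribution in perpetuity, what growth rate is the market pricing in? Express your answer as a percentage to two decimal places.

3.81%

P = D₁/(r−g) ⇒ g = r − D₁/P = 0.135 − £2,820.00/£29,113.04 = 0.038136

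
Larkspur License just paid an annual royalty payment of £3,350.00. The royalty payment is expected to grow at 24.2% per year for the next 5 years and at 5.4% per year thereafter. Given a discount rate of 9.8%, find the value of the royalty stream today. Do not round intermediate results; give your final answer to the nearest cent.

D_1 = 4160.70000
D_2 = 5167.58940
D_3 = 6418.14603
D_4 = 7971.33738
D_5 = 9900.40102
Terminal value at year 5: TV = D_5×(1+g_2)/(r−g_2) = 10435.02268/0.044 = 237159.60625
P_0 = D_1/(1+r)^1 + D_2/(1+r)^2 + D_3/(1+r)^3 + D_4/(1+r)^4 + D_5/(1+r)^5 + TV/(1+r)^5
    = 3789.34426 + 4286.30744 + 4848.44613 + 5484.30791 + 6203.56141 + 148603.49375 = 173215.46091

£173215.46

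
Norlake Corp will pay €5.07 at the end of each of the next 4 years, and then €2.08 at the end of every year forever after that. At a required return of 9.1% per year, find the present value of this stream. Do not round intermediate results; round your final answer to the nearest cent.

€32.52

PV of 4-year annuity: €5.07 × [1 − (1+0.091)^−4] / 0.091 = 16.38939
Perpetuity value at year 4: €2.08 / 0.091 = 22.85714
PV of perpetuity: 22.85714 / (1+0.091)^4 = 16.13329
Total PV = 16.38939 + 16.13329 = 32.52268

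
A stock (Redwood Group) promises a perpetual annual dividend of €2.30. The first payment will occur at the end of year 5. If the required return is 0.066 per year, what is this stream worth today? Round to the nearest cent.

Value at end of year 4: C / r = €2.30 / 0.066 = €34.8485
Discount to today: PV = €34.8485 / (1 + 0.066)^4 = €34.8485 / 1.291305 = €26.99

€26.99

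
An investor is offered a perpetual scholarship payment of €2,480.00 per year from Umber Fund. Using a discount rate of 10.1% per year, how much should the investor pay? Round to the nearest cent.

Level perpetuity: PV = C / r = €2,480.00 / 0.101 = €24,554.46

€24554.46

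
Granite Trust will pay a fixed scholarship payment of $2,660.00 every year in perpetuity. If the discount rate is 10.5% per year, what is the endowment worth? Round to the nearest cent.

$25333.33

Level perpetuity: PV = C / r = $2,660.00 / 0.105 = $25,333.33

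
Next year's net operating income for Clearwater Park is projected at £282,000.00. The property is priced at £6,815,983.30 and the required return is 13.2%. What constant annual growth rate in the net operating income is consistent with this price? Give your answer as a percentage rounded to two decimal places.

P = D₁/(r−g) ⇒ g = r − D₁/P = 0.132 − £282,000.00/£6,815,983.30 = 0.090627

9.06%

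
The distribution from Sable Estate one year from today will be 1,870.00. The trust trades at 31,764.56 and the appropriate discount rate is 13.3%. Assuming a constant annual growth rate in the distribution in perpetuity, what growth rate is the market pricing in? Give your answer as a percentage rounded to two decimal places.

P = D₁/(r−g) ⇒ g = r − D₁/P = 0.133 − 1,870.00/31,764.56 = 0.074129

7.41%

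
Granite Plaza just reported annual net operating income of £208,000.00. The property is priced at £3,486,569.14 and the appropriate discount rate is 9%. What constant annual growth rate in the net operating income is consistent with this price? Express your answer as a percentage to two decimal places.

P = D₀(1+g)/(r−g) ⇒ P(r−g) = D₀(1+g) ⇒ g(P+D₀) = P·r − D₀
g = (P·r − D₀)/(P + D₀) = (£3,486,569.14×0.09 − £208,000.00) / (£3,486,569.14 + £208,000.00) = 0.028634

2.86%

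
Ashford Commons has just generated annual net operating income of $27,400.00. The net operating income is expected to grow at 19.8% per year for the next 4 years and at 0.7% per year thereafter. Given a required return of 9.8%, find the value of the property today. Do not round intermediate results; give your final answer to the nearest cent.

D_1 = 32825.20000
D_2 = 39324.58960
D_3 = 47110.85834
D_4 = 56438.80829
Terminal value at year 4: TV = D_4×(1+g_2)/(r−g_2) = 56833.87995/0.091 = 624548.13132
P_0 = D_1/(1+r)^1 + D_2/(1+r)^2 + D_3/(1+r)^3 + D_4/(1+r)^4 + TV/(1+r)^4
    = 29895.44627 + 32618.16451 + 35588.85344 + 38830.09692 + 429691.29232 = 566623.85345

$566623.85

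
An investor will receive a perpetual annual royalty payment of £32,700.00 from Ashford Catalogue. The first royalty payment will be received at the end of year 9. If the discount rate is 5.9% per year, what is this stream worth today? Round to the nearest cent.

Value at end of year 8: C / r = £32,700.00 / 0.059 = £554,237.2881
Discount to today: PV = £554,237.2881 / (1 + 0.059)^8 = £554,237.2881 / 1.581859 = £350,370.93

£350370.93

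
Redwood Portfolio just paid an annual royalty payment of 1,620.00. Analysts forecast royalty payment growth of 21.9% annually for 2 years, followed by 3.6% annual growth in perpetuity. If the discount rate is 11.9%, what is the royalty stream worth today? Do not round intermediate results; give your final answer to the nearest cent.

D_1 = 1974.78000
D_2 = 2407.25682
Terminal value at year 2: TV = D_2×(1+g_2)/(r−g_2) = 2493.91807/0.083 = 30047.20561
P_0 = D_1/(1+r)^1 + D_2/(1+r)^2 + TV/(1+r)^2
    = 1764.77212 + 1922.48187 + 23996.27972 = 27683.53371

27683.53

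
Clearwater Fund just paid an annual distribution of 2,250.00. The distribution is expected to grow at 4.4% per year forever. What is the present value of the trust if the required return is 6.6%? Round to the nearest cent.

D₁ = D₀ × (1 + g) = 2,250.00 × 1.044 = 2,349.0000
Growing perpetuity: P = D₁ / (r − g) = 2,349.0000 / (0.066 − 0.044) = 106,772.73

106772.73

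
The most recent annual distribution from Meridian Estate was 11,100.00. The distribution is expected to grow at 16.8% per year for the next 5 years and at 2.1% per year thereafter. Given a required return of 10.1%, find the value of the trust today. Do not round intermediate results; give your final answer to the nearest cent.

256835.46

D_1 = 12964.80000
D_2 = 15142.88640
D_3 = 17686.89132
D_4 = 20658.28906
D_5 = 24128.88162
Terminal value at year 5: TV = D_5×(1+g_2)/(r−g_2) = 24635.58813/0.08 = 307944.85164
P_0 = D_1/(1+r)^1 + D_2/(1+r)^2 + D_3/(1+r)^3 + D_4/(1+r)^4 + D_5/(1+r)^5 + TV/(1+r)^5
    = 11775.47684 + 12492.05899 + 13252.24787 + 14058.69710 + 14914.22181 + 190342.75586 = 256835.45846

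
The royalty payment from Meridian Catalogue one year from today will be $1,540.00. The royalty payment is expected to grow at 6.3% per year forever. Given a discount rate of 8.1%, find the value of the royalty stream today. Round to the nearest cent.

Growing perpetuity: P = D₁ / (r − g) = $1,540.0000 / (0.081 − 0.063) = $85,555.56

$85555.56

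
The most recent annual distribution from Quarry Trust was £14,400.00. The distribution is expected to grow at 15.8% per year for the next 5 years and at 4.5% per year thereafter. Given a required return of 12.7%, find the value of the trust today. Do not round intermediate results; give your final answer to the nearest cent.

£288342.32

D_1 = 16675.20000
D_2 = 19309.88160
D_3 = 22360.84289
D_4 = 25893.85607
D_5 = 29985.08533
Terminal value at year 5: TV = D_5×(1+g_2)/(r−g_2) = 31334.41417/0.082 = 382127.00206
P_0 = D_1/(1+r)^1 + D_2/(1+r)^2 + D_3/(1+r)^3 + D_4/(1+r)^4 + D_5/(1+r)^5 + TV/(1+r)^5
    = 14796.09583 + 15203.08693 + 15621.27300 + 16050.96196 + 16492.47023 + 210178.43159 = 288342.31953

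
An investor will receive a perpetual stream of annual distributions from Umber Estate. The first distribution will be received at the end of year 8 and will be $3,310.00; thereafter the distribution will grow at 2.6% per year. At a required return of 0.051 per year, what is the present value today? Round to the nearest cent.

Value at end of year 7: C₁ / (r − g) = $3,310.00 / (0.051 − 0.026) = $132,400.0000
Discount to today: PV = $132,400.0000 / (1 + 0.051)^7 = $132,400.0000 / 1.416508 = $93,469.30

$93469.30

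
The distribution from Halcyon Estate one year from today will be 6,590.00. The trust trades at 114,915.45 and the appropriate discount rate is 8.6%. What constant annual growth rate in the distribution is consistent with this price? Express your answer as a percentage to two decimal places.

P = D₁/(r−g) ⇒ g = r − D₁/P = 0.086 − 6,590.00/114,915.45 = 0.028653

2.87%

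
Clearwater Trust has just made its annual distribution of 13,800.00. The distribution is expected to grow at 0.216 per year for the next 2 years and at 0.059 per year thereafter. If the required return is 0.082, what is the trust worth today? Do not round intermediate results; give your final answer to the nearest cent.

D_1 = 16780.80000
D_2 = 20405.45280
Terminal value at year 2: TV = D_2×(1+g_2)/(r−g_2) = 21609.37452/0.023 = 939538.02240
P_0 = D_1/(1+r)^1 + D_2/(1+r)^2 + TV/(1+r)^2
    = 15509.05730 + 17429.77235 + 802527.34411 = 835466.17375

835466.17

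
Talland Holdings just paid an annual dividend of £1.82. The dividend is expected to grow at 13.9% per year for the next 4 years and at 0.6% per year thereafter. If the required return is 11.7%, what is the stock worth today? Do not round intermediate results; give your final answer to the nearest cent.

£25.48

D_1 = 2.07298
D_2 = 2.36112
D_3 = 2.68932
D_4 = 3.06314
Terminal value at year 4: TV = D_4×(1+g_2)/(r−g_2) = 3.08151/0.111 = 27.76140
P_0 = D_1/(1+r)^1 + D_2/(1+r)^2 + D_3/(1+r)^3 + D_4/(1+r)^4 + TV/(1+r)^4
    = 1.85585 + 1.89240 + 1.92967 + 1.96768 + 17.83317 = 25.47876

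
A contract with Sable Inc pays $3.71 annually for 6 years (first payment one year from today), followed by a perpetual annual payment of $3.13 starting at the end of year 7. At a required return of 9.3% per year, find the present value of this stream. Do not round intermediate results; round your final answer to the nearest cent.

$36.23

PV of 6-year annuity: $3.71 × [1 − (1+0.093)^−6] / 0.093 = 16.49494
Perpetuity value at year 6: $3.13 / 0.093 = 33.65591
PV of perpetuity: 33.65591 / (1+0.093)^6 = 19.73969
Total PV = 16.49494 + 19.73969 = 36.23464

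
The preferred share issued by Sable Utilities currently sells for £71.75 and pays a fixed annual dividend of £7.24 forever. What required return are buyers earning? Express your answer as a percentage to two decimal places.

10.09%

P = C/r ⇒ r = C/P = £7.24/£71.75 = 0.100906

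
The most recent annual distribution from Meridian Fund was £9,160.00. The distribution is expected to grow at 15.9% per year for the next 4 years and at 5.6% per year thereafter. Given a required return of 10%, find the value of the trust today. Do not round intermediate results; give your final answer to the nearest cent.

D_1 = 10616.44000
D_2 = 12304.45396
D_3 = 14260.86214
D_4 = 16528.33922
Terminal value at year 4: TV = D_4×(1+g_2)/(r−g_2) = 17453.92622/0.044 = 396680.14128
P_0 = D_1/(1+r)^1 + D_2/(1+r)^2 + D_3/(1+r)^3 + D_4/(1+r)^4 + TV/(1+r)^4
    = 9651.30909 + 10168.97021 + 10714.39680 + 11289.07808 + 270937.87397 = 312761.62815

£312761.63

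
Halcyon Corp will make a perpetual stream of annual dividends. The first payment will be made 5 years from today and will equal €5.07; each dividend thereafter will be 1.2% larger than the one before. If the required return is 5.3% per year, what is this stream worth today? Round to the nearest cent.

Value at end of year 4: C₁ / (r − g) = €5.07 / (0.053 − 0.012) = €123.6585
Discount to today: PV = €123.6585 / (1 + 0.053)^4 = €123.6585 / 1.229457 = €100.58

€100.58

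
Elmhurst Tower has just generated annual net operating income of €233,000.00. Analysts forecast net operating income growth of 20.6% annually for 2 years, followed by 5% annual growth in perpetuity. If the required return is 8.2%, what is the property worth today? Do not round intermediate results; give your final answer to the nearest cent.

€10047236.71

D_1 = 280998.00000
D_2 = 338883.58800
Terminal value at year 2: TV = D_2×(1+g_2)/(r−g_2) = 355827.76740/0.032 = 11119617.73125
P_0 = D_1/(1+r)^1 + D_2/(1+r)^2 + TV/(1+r)^2
    = 259702.40296 + 289464.97039 + 9498069.34107 = 10047236.71442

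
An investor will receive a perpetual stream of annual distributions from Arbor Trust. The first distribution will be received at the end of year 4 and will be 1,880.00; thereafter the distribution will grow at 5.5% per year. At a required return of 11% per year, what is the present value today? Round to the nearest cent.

24993.45

Value at end of year 3: C₁ / (r − g) = 1,880.00 / (0.11 − 0.055) = 34,181.8182
Discount to today: PV = 34,181.8182 / (1 + 0.11)^3 = 34,181.8182 / 1.367631 = 24,993.45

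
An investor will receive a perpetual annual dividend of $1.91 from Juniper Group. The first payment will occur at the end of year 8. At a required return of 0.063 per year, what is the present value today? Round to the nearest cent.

$19.77

Value at end of year 7: C / r = $1.91 / 0.063 = $30.3175
Discount to today: PV = $30.3175 / (1 + 0.063)^7 = $30.3175 / 1.533673 = $19.77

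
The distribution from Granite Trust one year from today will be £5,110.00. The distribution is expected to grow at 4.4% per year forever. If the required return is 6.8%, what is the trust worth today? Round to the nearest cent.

£212916.67

Growing perpetuity: P = D₁ / (r − g) = £5,110.0000 / (0.068 − 0.044) = £212,916.67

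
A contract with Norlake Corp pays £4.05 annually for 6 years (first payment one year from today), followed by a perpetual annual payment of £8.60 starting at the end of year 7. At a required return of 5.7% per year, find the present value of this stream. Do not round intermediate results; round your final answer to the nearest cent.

PV of 6-year annuity: £4.05 × [1 − (1+0.057)^−6] / 0.057 = 20.10427
Perpetuity value at year 6: £8.60 / 0.057 = 150.87719
PV of perpetuity: 150.87719 / (1+0.057)^6 = 108.18665
Total PV = 20.10427 + 108.18665 = 128.29092

£128.29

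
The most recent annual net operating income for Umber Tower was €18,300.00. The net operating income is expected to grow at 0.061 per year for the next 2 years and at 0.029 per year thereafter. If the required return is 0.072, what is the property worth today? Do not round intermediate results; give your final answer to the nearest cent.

€465020.72

D_1 = 19416.30000
D_2 = 20600.69430
Terminal value at year 2: TV = D_2×(1+g_2)/(r−g_2) = 21198.11443/0.043 = 492979.40546
P_0 = D_1/(1+r)^1 + D_2/(1+r)^2 + TV/(1+r)^2
    = 18112.22015 + 17926.36714 + 428982.13468 = 465020.72197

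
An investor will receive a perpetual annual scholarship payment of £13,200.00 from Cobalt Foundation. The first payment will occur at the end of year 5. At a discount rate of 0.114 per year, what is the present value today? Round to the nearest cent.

Value at end of year 4: C / r = £13,200.00 / 0.114 = £115,789.4737
Discount to today: PV = £115,789.4737 / (1 + 0.114)^4 = £115,789.4737 / 1.540071 = £75,184.50

£75184.50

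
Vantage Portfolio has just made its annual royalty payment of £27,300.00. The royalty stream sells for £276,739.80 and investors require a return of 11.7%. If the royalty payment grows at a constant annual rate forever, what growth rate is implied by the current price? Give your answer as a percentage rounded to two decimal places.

P = D₀(1+g)/(r−g) ⇒ P(r−g) = D₀(1+g) ⇒ g(P+D₀) = P·r − D₀
g = (P·r − D₀)/(P + D₀) = (£276,739.80×0.117 − £27,300.00) / (£276,739.80 + £27,300.00) = 0.016704

1.67%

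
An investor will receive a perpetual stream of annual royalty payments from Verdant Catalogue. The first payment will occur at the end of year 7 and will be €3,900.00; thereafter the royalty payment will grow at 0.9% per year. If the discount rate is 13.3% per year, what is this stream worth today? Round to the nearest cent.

€14868.37

Value at end of year 6: C₁ / (r − g) = €3,900.00 / (0.133 − 0.009) = €31,451.6129
Discount to today: PV = €31,451.6129 / (1 + 0.133)^6 = €31,451.6129 / 2.115336 = €14,868.37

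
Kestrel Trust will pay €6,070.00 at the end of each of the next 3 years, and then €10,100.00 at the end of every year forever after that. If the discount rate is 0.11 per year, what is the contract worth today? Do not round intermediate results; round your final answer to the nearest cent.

PV of 3-year annuity: €6,070.00 × [1 − (1+0.11)^−3] / 0.11 = 14833.34832
Perpetuity value at year 3: €10,100.00 / 0.11 = 91818.18182
PV of perpetuity: 91818.18182 / (1+0.11)^3 = 67136.66319
Total PV = 14833.34832 + 67136.66319 = 81970.01151

€81970.01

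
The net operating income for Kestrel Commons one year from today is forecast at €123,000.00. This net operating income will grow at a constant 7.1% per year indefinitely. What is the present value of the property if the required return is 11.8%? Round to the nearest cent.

Growing perpetuity: P = D₁ / (r − g) = €123,000.0000 / (0.118 − 0.071) = €2,617,021.28

€2617021.28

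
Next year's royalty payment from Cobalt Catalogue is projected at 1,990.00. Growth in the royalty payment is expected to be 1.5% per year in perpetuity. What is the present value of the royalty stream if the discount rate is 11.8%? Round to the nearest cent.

19320.39

Growing perpetuity: P = D₁ / (r − g) = 1,990.0000 / (0.118 − 0.015) = 19,320.39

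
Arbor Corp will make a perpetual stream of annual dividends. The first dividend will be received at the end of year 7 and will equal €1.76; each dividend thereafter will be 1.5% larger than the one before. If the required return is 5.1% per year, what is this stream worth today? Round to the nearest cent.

€36.27

Value at end of year 6: C₁ / (r − g) = €1.76 / (0.051 − 0.015) = €48.8889
Discount to today: PV = €48.8889 / (1 + 0.051)^6 = €48.8889 / 1.347772 = €36.27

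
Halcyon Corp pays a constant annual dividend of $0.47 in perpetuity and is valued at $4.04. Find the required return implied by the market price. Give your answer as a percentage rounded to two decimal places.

11.63%

P = C/r ⇒ r = C/P = $0.47/$4.04 = 0.116337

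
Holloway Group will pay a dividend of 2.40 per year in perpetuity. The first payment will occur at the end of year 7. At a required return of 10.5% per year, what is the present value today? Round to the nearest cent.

Value at end of year 6: C / r = 2.40 / 0.105 = 22.8571
Discount to today: PV = 22.8571 / (1 + 0.105)^6 = 22.8571 / 1.820429 = 12.56

12.56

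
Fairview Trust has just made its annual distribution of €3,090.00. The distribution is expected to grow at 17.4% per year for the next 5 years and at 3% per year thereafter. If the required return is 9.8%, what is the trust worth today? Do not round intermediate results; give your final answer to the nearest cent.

D_1 = 3627.66000
D_2 = 4258.87284
D_3 = 4999.91671
D_4 = 5869.90222
D_5 = 6891.26521
Terminal value at year 5: TV = D_5×(1+g_2)/(r−g_2) = 7098.00317/0.068 = 104382.39949
P_0 = D_1/(1+r)^1 + D_2/(1+r)^2 + D_3/(1+r)^3 + D_4/(1+r)^4 + D_5/(1+r)^5 + TV/(1+r)^5
    = 3303.87978 + 3532.56363 + 3777.07623 + 4038.51320 + 4318.04599 + 65405.69659 = 84375.77542

€84375.78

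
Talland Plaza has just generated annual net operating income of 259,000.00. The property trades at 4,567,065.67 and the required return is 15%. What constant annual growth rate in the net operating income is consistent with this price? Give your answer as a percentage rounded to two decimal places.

8.83%

P = D₀(1+g)/(r−g) ⇒ P(r−g) = D₀(1+g) ⇒ g(P+D₀) = P·r − D₀
g = (P·r − D₀)/(P + D₀) = (4,567,065.67×0.15 − 259,000.00) / (4,567,065.67 + 259,000.00) = 0.088283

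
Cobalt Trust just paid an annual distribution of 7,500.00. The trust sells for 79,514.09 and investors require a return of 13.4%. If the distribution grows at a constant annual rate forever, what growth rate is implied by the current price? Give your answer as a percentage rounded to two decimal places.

3.63%

P = D₀(1+g)/(r−g) ⇒ P(r−g) = D₀(1+g) ⇒ g(P+D₀) = P·r − D₀
g = (P·r − D₀)/(P + D₀) = (79,514.09×0.134 − 7,500.00) / (79,514.09 + 7,500.00) = 0.036257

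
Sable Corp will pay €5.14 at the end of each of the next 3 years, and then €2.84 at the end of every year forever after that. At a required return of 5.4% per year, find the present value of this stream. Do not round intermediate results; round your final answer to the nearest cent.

PV of 3-year annuity: €5.14 × [1 − (1+0.054)^−3] / 0.054 = 13.89324
Perpetuity value at year 3: €2.84 / 0.054 = 52.59259
PV of perpetuity: 52.59259 / (1+0.054)^3 = 44.91617
Total PV = 13.89324 + 44.91617 = 58.80941

€58.81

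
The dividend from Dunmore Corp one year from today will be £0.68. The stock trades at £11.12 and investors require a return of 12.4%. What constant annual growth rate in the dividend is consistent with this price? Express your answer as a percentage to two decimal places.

P = D₁/(r−g) ⇒ g = r − D₁/P = 0.124 − £0.68/£11.12 = 0.062849

6.28%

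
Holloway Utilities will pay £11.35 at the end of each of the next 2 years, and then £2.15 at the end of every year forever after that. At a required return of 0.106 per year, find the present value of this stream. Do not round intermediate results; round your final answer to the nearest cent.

£36.12

PV of 2-year annuity: £11.35 × [1 − (1+0.106)^−2] / 0.106 = 19.54087
Perpetuity value at year 2: £2.15 / 0.106 = 20.28302
PV of perpetuity: 20.28302 / (1+0.106)^2 = 16.58144
Total PV = 19.54087 + 16.58144 = 36.12232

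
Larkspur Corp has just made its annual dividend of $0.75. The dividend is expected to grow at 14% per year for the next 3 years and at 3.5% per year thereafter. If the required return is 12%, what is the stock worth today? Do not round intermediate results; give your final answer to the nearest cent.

$11.96

D_1 = 0.85500
D_2 = 0.97470
D_3 = 1.11116
Terminal value at year 3: TV = D_3×(1+g_2)/(r−g_2) = 1.15005/0.085 = 13.52998
P_0 = D_1/(1+r)^1 + D_2/(1+r)^2 + D_3/(1+r)^3 + TV/(1+r)^3
    = 0.76339 + 0.77702 + 0.79090 + 9.63037 = 11.96169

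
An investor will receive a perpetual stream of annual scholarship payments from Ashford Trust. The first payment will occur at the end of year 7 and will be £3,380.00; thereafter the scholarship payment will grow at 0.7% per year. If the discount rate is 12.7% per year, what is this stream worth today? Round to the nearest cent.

Value at end of year 6: C₁ / (r − g) = £3,380.00 / (0.127 − 0.007) = £28,166.6667
Discount to today: PV = £28,166.6667 / (1 + 0.127)^6 = £28,166.6667 / 2.049007 = £13,746.49

£13746.49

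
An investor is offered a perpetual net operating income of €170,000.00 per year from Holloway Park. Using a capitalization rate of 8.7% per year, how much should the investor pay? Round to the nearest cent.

Level perpetuity: PV = C / r = €170,000.00 / 0.087 = €1,954,022.99

€1954022.99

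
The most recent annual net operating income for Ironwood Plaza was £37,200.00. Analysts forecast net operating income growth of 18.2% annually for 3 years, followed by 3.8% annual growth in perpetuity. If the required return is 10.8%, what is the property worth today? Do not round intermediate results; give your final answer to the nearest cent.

£796874.11

D_1 = 43970.40000
D_2 = 51973.01280
D_3 = 61432.10113
Terminal value at year 3: TV = D_3×(1+g_2)/(r−g_2) = 63766.52097/0.07 = 910950.29961
P_0 = D_1/(1+r)^1 + D_2/(1+r)^2 + D_3/(1+r)^3 + TV/(1+r)^3
    = 39684.47653 + 42334.88381 + 45162.30385 + 669692.44852 = 796874.11271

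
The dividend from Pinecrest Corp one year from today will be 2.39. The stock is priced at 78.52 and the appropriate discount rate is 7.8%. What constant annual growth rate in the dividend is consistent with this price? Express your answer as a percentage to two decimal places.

P = D₁/(r−g) ⇒ g = r − D₁/P = 0.078 − 2.39/78.52 = 0.047562

4.76%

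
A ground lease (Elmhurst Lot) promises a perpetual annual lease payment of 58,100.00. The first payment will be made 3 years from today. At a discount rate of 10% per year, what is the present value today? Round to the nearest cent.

480165.29

Value at end of year 2: C / r = 58,100.00 / 0.1 = 581,000.0000
Discount to today: PV = 581,000.0000 / (1 + 0.1)^2 = 581,000.0000 / 1.210000 = 480,165.29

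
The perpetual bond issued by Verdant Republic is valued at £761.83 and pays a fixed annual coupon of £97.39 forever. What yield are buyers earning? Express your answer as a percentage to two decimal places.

P = C/r ⇒ r = C/P = £97.39/£761.83 = 0.127837

12.78%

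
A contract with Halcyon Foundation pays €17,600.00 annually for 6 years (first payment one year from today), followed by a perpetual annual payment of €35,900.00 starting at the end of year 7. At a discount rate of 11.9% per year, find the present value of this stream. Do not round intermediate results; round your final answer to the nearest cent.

PV of 6-year annuity: €17,600.00 × [1 − (1+0.119)^−6] / 0.119 = 72566.17276
Perpetuity value at year 6: €35,900.00 / 0.119 = 301680.67227
PV of perpetuity: 301680.67227 / (1+0.119)^6 = 153662.17214
Total PV = 72566.17276 + 153662.17214 = 226228.34491

€226228.34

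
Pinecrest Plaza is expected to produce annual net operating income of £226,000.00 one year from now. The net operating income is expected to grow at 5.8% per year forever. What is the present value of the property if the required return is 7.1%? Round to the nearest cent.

Growing perpetuity: P = D₁ / (r − g) = £226,000.0000 / (0.071 − 0.058) = £17,384,615.38

£17384615.38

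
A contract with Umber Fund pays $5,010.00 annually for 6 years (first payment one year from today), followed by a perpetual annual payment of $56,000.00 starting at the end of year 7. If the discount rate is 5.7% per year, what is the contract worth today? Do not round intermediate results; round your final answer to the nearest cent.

PV of 6-year annuity: $5,010.00 × [1 − (1+0.057)^−6] / 0.057 = 24869.72349
Perpetuity value at year 6: $56,000.00 / 0.057 = 982456.14035
PV of perpetuity: 982456.14035 / (1+0.057)^6 = 704471.20712
Total PV = 24869.72349 + 704471.20712 = 729340.93061

$729340.93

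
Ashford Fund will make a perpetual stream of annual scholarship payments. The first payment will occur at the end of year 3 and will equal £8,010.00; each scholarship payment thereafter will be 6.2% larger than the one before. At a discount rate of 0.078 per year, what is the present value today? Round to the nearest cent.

Value at end of year 2: C₁ / (r − g) = £8,010.00 / (0.078 − 0.062) = £500,625.0000
Discount to today: PV = £500,625.0000 / (1 + 0.078)^2 = £500,625.0000 / 1.162084 = £430,799.32

£430799.32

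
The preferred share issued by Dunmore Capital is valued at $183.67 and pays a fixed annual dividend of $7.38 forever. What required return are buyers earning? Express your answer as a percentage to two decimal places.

4.02%

P = C/r ⇒ r = C/P = $7.38/$183.67 = 0.040181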